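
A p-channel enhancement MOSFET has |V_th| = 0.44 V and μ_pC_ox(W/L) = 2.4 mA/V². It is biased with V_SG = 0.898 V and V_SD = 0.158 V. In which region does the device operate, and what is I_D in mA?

Triode; I_D = 0.144 mA

V_ov = V_SG − |V_th| = 0.898 − 0.44 = 0.458 V.
Since V_SD = 0.158 V < V_ov = 0.458 V, the device is in the triode region.
I_D = k_p [V_ov · V_SD − ½ V_SD²] = 2.4 × [0.458 × 0.158 − 0.5 × 0.158²] = 0.144 mA.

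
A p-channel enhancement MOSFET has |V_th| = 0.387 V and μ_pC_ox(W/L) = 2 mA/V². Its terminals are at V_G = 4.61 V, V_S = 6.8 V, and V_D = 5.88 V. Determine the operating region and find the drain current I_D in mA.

Triode; I_D = 2.47 mA

V_SG = V_S − V_G = 6.8 − 4.61 = 2.19 V; V_SD = V_S − V_D = 6.8 − 5.88 = 0.92 V.
V_ov = V_SG − |V_th| = 2.19 − 0.387 = 1.8 V.
Since V_SD = 0.92 V < V_ov = 1.8 V, the device is in the triode region.
I_D = k_p [V_ov · V_SD − ½ V_SD²] = 2 × [1.8 × 0.92 − 0.5 × 0.92²] = 2.47 mA.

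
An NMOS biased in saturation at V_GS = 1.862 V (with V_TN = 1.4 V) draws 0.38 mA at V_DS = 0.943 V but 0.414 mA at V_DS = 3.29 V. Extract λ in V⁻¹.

λ = 0.0395 V⁻¹

With V_GS fixed, I_D ∝ (1 + λ V_DS) in saturation, so I_D2/I_D1 = (1 + λ V_DS2)/(1 + λ V_DS1).
0.414/0.38 = 1.089 = (1 + 3.29 λ)/(1 + 0.943 λ).
Solving: λ (I_D1 V_DS2 − I_D2 V_DS1) = I_D2 − I_D1, so λ = (0.414 − 0.38) / (0.38 × 3.29 − 0.414 × 0.943) = 0.034 / 0.86 = 0.0395 V⁻¹.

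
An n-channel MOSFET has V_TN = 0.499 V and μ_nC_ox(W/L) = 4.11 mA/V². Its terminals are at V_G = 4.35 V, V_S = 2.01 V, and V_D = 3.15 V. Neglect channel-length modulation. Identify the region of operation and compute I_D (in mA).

Triode; I_D = 5.96 mA

V_GS = V_G − V_S = 4.35 − 2.01 = 2.34 V; V_DS = V_D − V_S = 3.15 − 2.01 = 1.14 V.
V_ov = V_GS − V_TN = 2.34 − 0.499 = 1.84 V.
Since V_DS = 1.14 V < V_ov = 1.84 V, the device is in the triode region.
I_D = k_n [V_ov · V_DS − ½ V_DS²] = 4.11 × [1.84 × 1.14 − 0.5 × 1.14²] = 5.96 mA.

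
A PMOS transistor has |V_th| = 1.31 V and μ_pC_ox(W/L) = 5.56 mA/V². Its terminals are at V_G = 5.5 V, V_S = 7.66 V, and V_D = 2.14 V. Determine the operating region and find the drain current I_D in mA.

Saturation; I_D = 2.01 mA

V_SG = V_S − V_G = 7.66 − 5.5 = 2.16 V; V_SD = V_S − V_D = 7.66 − 2.14 = 5.52 V.
V_ov = V_SG − |V_th| = 2.16 − 1.31 = 0.85 V.
Since V_SD = 5.52 V ≥ V_ov = 0.85 V, the device is in saturation.
I_D = ½ k_p V_ov² = 0.5 × 5.56 × 0.85² = 2.01 mA.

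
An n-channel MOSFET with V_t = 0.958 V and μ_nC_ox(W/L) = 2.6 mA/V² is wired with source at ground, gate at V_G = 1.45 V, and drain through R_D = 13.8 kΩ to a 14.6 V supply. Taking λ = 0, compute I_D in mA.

V_GS = V_G = 1.45 V, so V_ov = 1.45 − 0.958 = 0.492 V.
Assume saturation: I_D = ½ k_n V_ov² = 0.5 × 2.6 × 0.492² = 0.315 mA, giving V_DS = V_DD − I_D R_D = 14.6 − 0.315 × 13.8 = 10.3 V.
V_DS = 10.3 V ≥ V_ov = 0.492 V, confirming saturation.

I_D = 0.315 mA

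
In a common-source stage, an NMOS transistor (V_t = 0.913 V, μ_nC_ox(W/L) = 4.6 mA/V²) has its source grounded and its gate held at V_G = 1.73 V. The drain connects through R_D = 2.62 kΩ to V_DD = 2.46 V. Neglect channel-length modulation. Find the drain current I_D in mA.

V_GS = V_G = 1.73 V, so V_ov = 1.73 − 0.913 = 0.817 V.
Assume saturation: I_D = ½ k_n V_ov² = 0.5 × 4.6 × 0.817² = 1.54 mA, giving V_DS = V_DD − I_D R_D = 2.46 − 1.54 × 2.62 = -1.56 V.
But -1.56 V < V_ov = 0.817 V, so the device is actually in triode.
In triode I_D = k_n[V_ov V_DS − ½ V_DS²] and I_D = (V_DD − V_DS)/R_D. Equating: 6.03 V_DS² − 10.85 V_DS + 2.46 = 0, giving V_DS = 0.266 V (the root below V_ov).
I_D = (2.46 − 0.266) / 2.62 = 0.837 mA.

I_D = 0.837 mA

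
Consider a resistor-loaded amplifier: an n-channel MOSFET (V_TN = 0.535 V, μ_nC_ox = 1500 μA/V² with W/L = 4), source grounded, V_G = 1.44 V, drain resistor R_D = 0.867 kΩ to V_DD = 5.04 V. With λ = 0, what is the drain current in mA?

V_GS = V_G = 1.44 V, so V_ov = 1.44 − 0.535 = 0.905 V.
k_n = μ_nC_ox · (W/L) = 6 mA/V².
Assume saturation: I_D = ½ k_n V_ov² = 0.5 × 6 × 0.905² = 2.46 mA, giving V_DS = V_DD − I_D R_D = 5.04 − 2.46 × 0.867 = 2.91 V.
V_DS = 2.91 V ≥ V_ov = 0.905 V, confirming saturation.

I_D = 2.46 mA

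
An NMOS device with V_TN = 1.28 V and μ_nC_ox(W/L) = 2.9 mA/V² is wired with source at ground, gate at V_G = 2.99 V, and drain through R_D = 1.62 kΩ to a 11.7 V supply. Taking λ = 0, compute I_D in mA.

I_D = 4.24 mA

V_GS = V_G = 2.99 V, so V_ov = 2.99 − 1.28 = 1.71 V.
Assume saturation: I_D = ½ k_n V_ov² = 0.5 × 2.9 × 1.71² = 4.24 mA, giving V_DS = V_DD − I_D R_D = 11.7 − 4.24 × 1.62 = 4.83 V.
V_DS = 4.83 V ≥ V_ov = 1.71 V, confirming saturation.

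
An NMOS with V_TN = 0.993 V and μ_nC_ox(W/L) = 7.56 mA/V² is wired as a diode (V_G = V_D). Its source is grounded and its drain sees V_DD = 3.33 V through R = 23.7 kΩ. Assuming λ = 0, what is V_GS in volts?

V_GS = 1.15 V

With gate tied to drain, V_GS = V_DS ≥ V_GS − V_TN, so the device is in saturation.
KCL at the drain: ½ k_n (V_GS − V_TN)² = (V_DD − V_GS)/R.
Let x = V_GS − 0.993. Then 89.6 x² + x − 2.337 = 0, giving x = 0.156 V (positive root), so V_GS = 1.15 V.
I_D = (V_DD − V_GS)/R = (3.33 − 1.15) / 23.7 = 0.092 mA.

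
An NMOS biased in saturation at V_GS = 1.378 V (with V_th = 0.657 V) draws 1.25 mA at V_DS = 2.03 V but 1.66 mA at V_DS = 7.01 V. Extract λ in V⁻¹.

With V_GS fixed, I_D ∝ (1 + λ V_DS) in saturation, so I_D2/I_D1 = (1 + λ V_DS2)/(1 + λ V_DS1).
1.66/1.25 = 1.328 = (1 + 7.01 λ)/(1 + 2.03 λ).
Solving: λ (I_D1 V_DS2 − I_D2 V_DS1) = I_D2 − I_D1, so λ = (1.66 − 1.25) / (1.25 × 7.01 − 1.66 × 2.03) = 0.41 / 5.39 = 0.076 V⁻¹.

λ = 0.0760 V⁻¹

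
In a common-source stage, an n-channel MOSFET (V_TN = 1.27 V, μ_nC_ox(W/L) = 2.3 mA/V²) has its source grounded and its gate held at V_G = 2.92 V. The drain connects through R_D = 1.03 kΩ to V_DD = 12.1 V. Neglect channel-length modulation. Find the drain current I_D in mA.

I_D = 3.13 mA

V_GS = V_G = 2.92 V, so V_ov = 2.92 − 1.27 = 1.65 V.
Assume saturation: I_D = ½ k_n V_ov² = 0.5 × 2.3 × 1.65² = 3.13 mA, giving V_DS = V_DD − I_D R_D = 12.1 − 3.13 × 1.03 = 8.88 V.
V_DS = 8.88 V ≥ V_ov = 1.65 V, confirming saturation.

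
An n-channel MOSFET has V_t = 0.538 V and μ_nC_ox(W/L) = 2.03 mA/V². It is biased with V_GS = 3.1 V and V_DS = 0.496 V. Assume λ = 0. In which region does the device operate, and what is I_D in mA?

Triode; I_D = 2.33 mA

V_ov = V_GS − V_t = 3.1 − 0.538 = 2.56 V.
Since V_DS = 0.496 V < V_ov = 2.56 V, the device is in the triode region.
I_D = k_n [V_ov · V_DS − ½ V_DS²] = 2.03 × [2.56 × 0.496 − 0.5 × 0.496²] = 2.33 mA.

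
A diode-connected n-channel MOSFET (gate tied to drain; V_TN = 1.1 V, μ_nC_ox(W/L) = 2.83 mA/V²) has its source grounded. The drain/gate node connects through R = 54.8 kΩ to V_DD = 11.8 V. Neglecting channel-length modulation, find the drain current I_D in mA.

With gate tied to drain, V_GS = V_DS ≥ V_GS − V_TN, so the device is in saturation.
KCL at the drain: ½ k_n (V_GS − V_TN)² = (V_DD − V_GS)/R.
Let x = V_GS − 1.1. Then 77.5 x² + x − 10.7 = 0, giving x = 0.365 V (positive root), so V_GS = 1.47 V.
I_D = (V_DD − V_GS)/R = (11.8 − 1.47) / 54.8 = 0.189 mA.

I_D = 0.189 mA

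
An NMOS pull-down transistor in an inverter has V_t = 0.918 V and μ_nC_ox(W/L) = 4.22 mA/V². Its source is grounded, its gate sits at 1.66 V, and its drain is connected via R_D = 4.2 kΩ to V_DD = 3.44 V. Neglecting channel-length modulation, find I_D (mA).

V_GS = V_G = 1.66 V, so V_ov = 1.66 − 0.918 = 0.742 V.
Assume saturation: I_D = ½ k_n V_ov² = 0.5 × 4.22 × 0.742² = 1.16 mA, giving V_DS = V_DD − I_D R_D = 3.44 − 1.16 × 4.2 = -1.44 V.
But -1.44 V < V_ov = 0.742 V, so the device is actually in triode.
In triode I_D = k_n[V_ov V_DS − ½ V_DS²] and I_D = (V_DD − V_DS)/R_D. Equating: 8.86 V_DS² − 14.15 V_DS + 3.44 = 0, giving V_DS = 0.299 V (the root below V_ov).
I_D = (3.44 − 0.299) / 4.2 = 0.748 mA.

I_D = 0.748 mA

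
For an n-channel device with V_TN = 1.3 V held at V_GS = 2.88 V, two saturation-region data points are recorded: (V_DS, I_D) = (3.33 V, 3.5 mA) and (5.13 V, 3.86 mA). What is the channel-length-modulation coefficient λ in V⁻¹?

With V_GS fixed, I_D ∝ (1 + λ V_DS) in saturation, so I_D2/I_D1 = (1 + λ V_DS2)/(1 + λ V_DS1).
3.86/3.5 = 1.103 = (1 + 5.13 λ)/(1 + 3.33 λ).
Solving: λ (I_D1 V_DS2 − I_D2 V_DS1) = I_D2 − I_D1, so λ = (3.86 − 3.5) / (3.5 × 5.13 − 3.86 × 3.33) = 0.36 / 5.1 = 0.0706 V⁻¹.

λ = 0.0706 V⁻¹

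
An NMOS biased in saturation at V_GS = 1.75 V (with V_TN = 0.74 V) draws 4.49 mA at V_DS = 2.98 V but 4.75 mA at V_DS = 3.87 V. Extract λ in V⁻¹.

λ = 0.0807 V⁻¹

With V_GS fixed, I_D ∝ (1 + λ V_DS) in saturation, so I_D2/I_D1 = (1 + λ V_DS2)/(1 + λ V_DS1).
4.75/4.49 = 1.058 = (1 + 3.87 λ)/(1 + 2.98 λ).
Solving: λ (I_D1 V_DS2 − I_D2 V_DS1) = I_D2 − I_D1, so λ = (4.75 − 4.49) / (4.49 × 3.87 − 4.75 × 2.98) = 0.26 / 3.22 = 0.0807 V⁻¹.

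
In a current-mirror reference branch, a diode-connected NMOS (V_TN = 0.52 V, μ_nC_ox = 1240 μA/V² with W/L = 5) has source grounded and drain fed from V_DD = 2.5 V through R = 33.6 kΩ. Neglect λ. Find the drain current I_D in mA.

I_D = 0.0550 mA

With gate tied to drain, V_GS = V_DS ≥ V_GS − V_TN, so the device is in saturation.
k_n = μ_nC_ox · (W/L) = 6.2 mA/V².
KCL at the drain: ½ k_n (V_GS − V_TN)² = (V_DD − V_GS)/R.
Let x = V_GS − 0.52. Then 104 x² + x − 1.98 = 0, giving x = 0.133 V (positive root), so V_GS = 0.653 V.
I_D = (V_DD − V_GS)/R = (2.5 − 0.653) / 33.6 = 0.055 mA.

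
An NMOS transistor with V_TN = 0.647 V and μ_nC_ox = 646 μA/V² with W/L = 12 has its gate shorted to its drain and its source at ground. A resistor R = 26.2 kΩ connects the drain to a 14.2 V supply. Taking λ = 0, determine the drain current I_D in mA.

With gate tied to drain, V_GS = V_DS ≥ V_GS − V_TN, so the device is in saturation.
k_n = μ_nC_ox · (W/L) = 7.752 mA/V².
KCL at the drain: ½ k_n (V_GS − V_TN)² = (V_DD − V_GS)/R.
Let x = V_GS − 0.647. Then 102 x² + x − 13.55 = 0, giving x = 0.36 V (positive root), so V_GS = 1.01 V.
I_D = (V_DD − V_GS)/R = (14.2 − 1.01) / 26.2 = 0.504 mA.

I_D = 0.504 mA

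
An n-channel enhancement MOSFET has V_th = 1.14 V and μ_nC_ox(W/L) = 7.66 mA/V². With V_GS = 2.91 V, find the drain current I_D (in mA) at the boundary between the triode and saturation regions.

At the boundary V_DS = V_ov = V_GS − V_th = 2.91 − 1.14 = 1.77 V.
I_D = ½ k_n V_ov² = 0.5 × 7.66 × 1.77² = 12 mA.

I_D = 12.0 mA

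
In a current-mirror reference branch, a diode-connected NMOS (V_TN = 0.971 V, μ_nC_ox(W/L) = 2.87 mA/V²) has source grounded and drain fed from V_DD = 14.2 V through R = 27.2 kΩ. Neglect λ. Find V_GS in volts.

V_GS = 1.54 V

With gate tied to drain, V_GS = V_DS ≥ V_GS − V_TN, so the device is in saturation.
KCL at the drain: ½ k_n (V_GS − V_TN)² = (V_DD − V_GS)/R.
Let x = V_GS − 0.971. Then 39 x² + x − 13.23 = 0, giving x = 0.57 V (positive root), so V_GS = 1.54 V.
I_D = (V_DD − V_GS)/R = (14.2 − 1.54) / 27.2 = 0.465 mA.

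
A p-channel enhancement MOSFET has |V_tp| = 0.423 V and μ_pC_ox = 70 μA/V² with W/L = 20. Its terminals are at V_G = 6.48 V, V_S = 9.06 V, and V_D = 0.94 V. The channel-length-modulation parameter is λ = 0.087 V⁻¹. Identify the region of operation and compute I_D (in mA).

Saturation; I_D = 5.56 mA

V_SG = V_S − V_G = 9.06 − 6.48 = 2.58 V; V_SD = V_S − V_D = 9.06 − 0.94 = 8.12 V.
k_p = μ_pC_ox · (W/L) = 1.4 mA/V².
V_ov = V_SG − |V_tp| = 2.58 − 0.423 = 2.16 V.
Since V_SD = 8.12 V ≥ V_ov = 2.16 V, the device is in saturation.
I_D = ½ k_p V_ov² (1 + λ V_SD) = 0.5 × 1.4 × 2.16² × (1 + 0.087 × 8.12) = 5.56 mA.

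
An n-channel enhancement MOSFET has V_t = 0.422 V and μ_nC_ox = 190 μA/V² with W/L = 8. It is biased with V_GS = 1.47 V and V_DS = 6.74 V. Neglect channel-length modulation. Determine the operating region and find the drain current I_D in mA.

k_n = μ_nC_ox · (W/L) = 1.52 mA/V².
V_ov = V_GS − V_t = 1.47 − 0.422 = 1.05 V.
Since V_DS = 6.74 V ≥ V_ov = 1.05 V, the device is in saturation.
I_D = ½ k_n V_ov² = 0.5 × 1.52 × 1.05² = 0.835 mA.

Saturation; I_D = 0.835 mA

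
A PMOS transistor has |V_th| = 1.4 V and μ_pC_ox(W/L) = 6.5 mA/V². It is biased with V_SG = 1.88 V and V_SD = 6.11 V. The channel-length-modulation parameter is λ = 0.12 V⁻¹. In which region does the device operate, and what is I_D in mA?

V_ov = V_SG − |V_th| = 1.88 − 1.4 = 0.48 V.
Since V_SD = 6.11 V ≥ V_ov = 0.48 V, the device is in saturation.
I_D = ½ k_p V_ov² (1 + λ V_SD) = 0.5 × 6.5 × 0.48² × (1 + 0.12 × 6.11) = 1.3 mA.

Saturation; I_D = 1.30 mA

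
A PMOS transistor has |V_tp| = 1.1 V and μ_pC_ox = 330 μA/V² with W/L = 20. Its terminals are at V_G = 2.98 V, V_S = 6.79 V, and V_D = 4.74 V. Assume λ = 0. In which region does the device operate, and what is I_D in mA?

Triode; I_D = 22.8 mA

V_SG = V_S − V_G = 6.79 − 2.98 = 3.81 V; V_SD = V_S − V_D = 6.79 − 4.74 = 2.05 V.
k_p = μ_pC_ox · (W/L) = 6.6 mA/V².
V_ov = V_SG − |V_tp| = 3.81 − 1.1 = 2.71 V.
Since V_SD = 2.05 V < V_ov = 2.71 V, the device is in the triode region.
I_D = k_p [V_ov · V_SD − ½ V_SD²] = 6.6 × [2.71 × 2.05 − 0.5 × 2.05²] = 22.8 mA.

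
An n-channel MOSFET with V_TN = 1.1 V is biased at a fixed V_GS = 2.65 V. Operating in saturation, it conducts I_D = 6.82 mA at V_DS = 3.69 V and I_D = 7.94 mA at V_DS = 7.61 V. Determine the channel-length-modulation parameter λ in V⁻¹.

λ = 0.0496 V⁻¹

With V_GS fixed, I_D ∝ (1 + λ V_DS) in saturation, so I_D2/I_D1 = (1 + λ V_DS2)/(1 + λ V_DS1).
7.94/6.82 = 1.164 = (1 + 7.61 λ)/(1 + 3.69 λ).
Solving: λ (I_D1 V_DS2 − I_D2 V_DS1) = I_D2 − I_D1, so λ = (7.94 − 6.82) / (6.82 × 7.61 − 7.94 × 3.69) = 1.12 / 22.6 = 0.0496 V⁻¹.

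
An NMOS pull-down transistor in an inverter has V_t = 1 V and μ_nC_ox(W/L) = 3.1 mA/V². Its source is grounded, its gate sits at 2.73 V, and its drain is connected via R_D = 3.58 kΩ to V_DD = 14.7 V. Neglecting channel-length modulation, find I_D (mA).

V_GS = V_G = 2.73 V, so V_ov = 2.73 − 1 = 1.73 V.
Assume saturation: I_D = ½ k_n V_ov² = 0.5 × 3.1 × 1.73² = 4.64 mA, giving V_DS = V_DD − I_D R_D = 14.7 − 4.64 × 3.58 = -1.91 V.
But -1.91 V < V_ov = 1.73 V, so the device is actually in triode.
In triode I_D = k_n[V_ov V_DS − ½ V_DS²] and I_D = (V_DD − V_DS)/R_D. Equating: 5.55 V_DS² − 20.2 V_DS + 14.7 = 0, giving V_DS = 1.01 V (the root below V_ov).
I_D = (14.7 − 1.01) / 3.58 = 3.83 mA.

I_D = 3.83 mA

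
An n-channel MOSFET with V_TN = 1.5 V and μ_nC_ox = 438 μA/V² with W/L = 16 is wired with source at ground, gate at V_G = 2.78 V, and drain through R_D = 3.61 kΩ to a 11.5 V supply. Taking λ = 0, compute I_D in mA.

V_GS = V_G = 2.78 V, so V_ov = 2.78 − 1.5 = 1.28 V.
k_n = μ_nC_ox · (W/L) = 7.008 mA/V².
Assume saturation: I_D = ½ k_n V_ov² = 0.5 × 7.008 × 1.28² = 5.74 mA, giving V_DS = V_DD − I_D R_D = 11.5 − 5.74 × 3.61 = -9.22 V.
But -9.22 V < V_ov = 1.28 V, so the device is actually in triode.
In triode I_D = k_n[V_ov V_DS − ½ V_DS²] and I_D = (V_DD − V_DS)/R_D. Equating: 12.6 V_DS² − 33.38 V_DS + 11.5 = 0, giving V_DS = 0.407 V (the root below V_ov).
I_D = (11.5 − 0.407) / 3.61 = 3.07 mA.

I_D = 3.07 mA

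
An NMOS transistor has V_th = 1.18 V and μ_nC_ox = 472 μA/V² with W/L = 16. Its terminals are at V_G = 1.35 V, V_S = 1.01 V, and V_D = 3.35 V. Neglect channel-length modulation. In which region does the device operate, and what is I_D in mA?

Cutoff; I_D = 0 mA

V_GS = V_G − V_S = 1.35 − 1.01 = 0.34 V; V_DS = V_D − V_S = 3.35 − 1.01 = 2.34 V.
V_GS = 0.34 V < V_th = 1.18 V, so the transistor is in cutoff.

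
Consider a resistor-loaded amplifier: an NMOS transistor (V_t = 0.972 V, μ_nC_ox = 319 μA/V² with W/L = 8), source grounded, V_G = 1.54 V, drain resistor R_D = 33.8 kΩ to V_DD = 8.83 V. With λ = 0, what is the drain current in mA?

V_GS = V_G = 1.54 V, so V_ov = 1.54 − 0.972 = 0.568 V.
k_n = μ_nC_ox · (W/L) = 2.552 mA/V².
Assume saturation: I_D = ½ k_n V_ov² = 0.5 × 2.552 × 0.568² = 0.412 mA, giving V_DS = V_DD − I_D R_D = 8.83 − 0.412 × 33.8 = -5.08 V.
But -5.08 V < V_ov = 0.568 V, so the device is actually in triode.
In triode I_D = k_n[V_ov V_DS − ½ V_DS²] and I_D = (V_DD − V_DS)/R_D. Equating: 43.1 V_DS² − 49.99 V_DS + 8.83 = 0, giving V_DS = 0.217 V (the root below V_ov).
I_D = (8.83 − 0.217) / 33.8 = 0.255 mA.

I_D = 0.255 mA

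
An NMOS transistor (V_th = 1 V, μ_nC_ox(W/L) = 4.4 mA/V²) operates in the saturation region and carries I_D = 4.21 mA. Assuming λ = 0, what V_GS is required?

In saturation I_D = ½ k_n (V_GS − V_th)², so V_GS − V_th = √(2 I_D / k_n) = √(2 × 4.21 / 4.4) = 1.38 V.
V_GS = 1 + 1.38 = 2.38 V.

V_GS = 2.38 V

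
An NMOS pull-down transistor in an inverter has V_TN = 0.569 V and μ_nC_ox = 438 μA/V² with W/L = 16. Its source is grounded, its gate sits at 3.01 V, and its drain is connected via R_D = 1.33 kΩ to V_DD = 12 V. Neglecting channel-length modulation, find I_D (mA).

V_GS = V_G = 3.01 V, so V_ov = 3.01 − 0.569 = 2.44 V.
k_n = μ_nC_ox · (W/L) = 7.008 mA/V².
Assume saturation: I_D = ½ k_n V_ov² = 0.5 × 7.008 × 2.44² = 20.9 mA, giving V_DS = V_DD − I_D R_D = 12 − 20.9 × 1.33 = -15.8 V.
But -15.8 V < V_ov = 2.44 V, so the device is actually in triode.
In triode I_D = k_n[V_ov V_DS − ½ V_DS²] and I_D = (V_DD − V_DS)/R_D. Equating: 4.66 V_DS² − 23.75 V_DS + 12 = 0, giving V_DS = 0.569 V (the root below V_ov).
I_D = (12 − 0.569) / 1.33 = 8.59 mA.

I_D = 8.59 mA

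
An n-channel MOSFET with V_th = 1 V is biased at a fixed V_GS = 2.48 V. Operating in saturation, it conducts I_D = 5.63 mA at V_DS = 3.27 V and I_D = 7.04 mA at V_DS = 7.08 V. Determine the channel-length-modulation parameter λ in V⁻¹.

λ = 0.0837 V⁻¹

With V_GS fixed, I_D ∝ (1 + λ V_DS) in saturation, so I_D2/I_D1 = (1 + λ V_DS2)/(1 + λ V_DS1).
7.04/5.63 = 1.25 = (1 + 7.08 λ)/(1 + 3.27 λ).
Solving: λ (I_D1 V_DS2 − I_D2 V_DS1) = I_D2 − I_D1, so λ = (7.04 − 5.63) / (5.63 × 7.08 − 7.04 × 3.27) = 1.41 / 16.8 = 0.0837 V⁻¹.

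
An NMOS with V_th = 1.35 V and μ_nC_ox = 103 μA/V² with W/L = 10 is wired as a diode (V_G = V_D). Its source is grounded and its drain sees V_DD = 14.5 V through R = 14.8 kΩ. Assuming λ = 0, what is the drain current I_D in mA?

With gate tied to drain, V_GS = V_DS ≥ V_GS − V_th, so the device is in saturation.
k_n = μ_nC_ox · (W/L) = 1.03 mA/V².
KCL at the drain: ½ k_n (V_GS − V_th)² = (V_DD − V_GS)/R.
Let x = V_GS − 1.35. Then 7.62 x² + x − 13.15 = 0, giving x = 1.25 V (positive root), so V_GS = 2.6 V.
I_D = (V_DD − V_GS)/R = (14.5 − 2.6) / 14.8 = 0.804 mA.

I_D = 0.804 mA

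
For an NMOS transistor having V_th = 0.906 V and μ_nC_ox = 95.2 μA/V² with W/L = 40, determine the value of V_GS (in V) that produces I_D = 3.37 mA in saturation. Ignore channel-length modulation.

V_GS = 2.24 V

k_n = μ_nC_ox · (W/L) = 3.808 mA/V².
In saturation I_D = ½ k_n (V_GS − V_th)², so V_GS − V_th = √(2 I_D / k_n) = √(2 × 3.37 / 3.808) = 1.33 V.
V_GS = 0.906 + 1.33 = 2.24 V.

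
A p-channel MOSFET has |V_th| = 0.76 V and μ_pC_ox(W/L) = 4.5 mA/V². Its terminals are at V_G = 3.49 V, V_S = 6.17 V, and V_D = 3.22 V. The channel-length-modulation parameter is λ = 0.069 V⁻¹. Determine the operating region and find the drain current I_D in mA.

V_SG = V_S − V_G = 6.17 − 3.49 = 2.68 V; V_SD = V_S − V_D = 6.17 − 3.22 = 2.95 V.
V_ov = V_SG − |V_th| = 2.68 − 0.76 = 1.92 V.
Since V_SD = 2.95 V ≥ V_ov = 1.92 V, the device is in saturation.
I_D = ½ k_p V_ov² (1 + λ V_SD) = 0.5 × 4.5 × 1.92² × (1 + 0.069 × 2.95) = 9.98 mA.

Saturation; I_D = 9.98 mA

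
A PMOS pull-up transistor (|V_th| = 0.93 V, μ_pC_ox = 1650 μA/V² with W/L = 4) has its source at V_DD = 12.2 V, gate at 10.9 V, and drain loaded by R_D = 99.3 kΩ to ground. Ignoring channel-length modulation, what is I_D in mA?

V_SG = V_DD − V_G = 12.2 − 10.9 = 1.3 V, so V_ov = 1.3 − 0.93 = 0.37 V.
k_p = μ_pC_ox · (W/L) = 6.6 mA/V².
Assume saturation: I_D = ½ k_p V_ov² = 0.5 × 6.6 × 0.37² = 0.452 mA, giving V_SD = V_DD − I_D R_D = 12.2 − 0.452 × 99.3 = -32.7 V.
But -32.7 V < V_ov = 0.37 V, so the device is actually in triode.
In triode I_D = k_p[V_ov V_SD − ½ V_SD²] and I_D = (V_DD − V_SD)/R_D. Equating: 328 V_SD² − 243.5 V_SD + 12.2 = 0, giving V_SD = 0.054 V (the root below V_ov).
I_D = (12.2 − 0.054) / 99.3 = 0.122 mA.

I_D = 0.122 mA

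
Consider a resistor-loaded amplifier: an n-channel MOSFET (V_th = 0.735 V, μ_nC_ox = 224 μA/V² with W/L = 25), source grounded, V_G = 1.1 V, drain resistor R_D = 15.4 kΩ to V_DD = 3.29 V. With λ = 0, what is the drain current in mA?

V_GS = V_G = 1.1 V, so V_ov = 1.1 − 0.735 = 0.365 V.
k_n = μ_nC_ox · (W/L) = 5.6 mA/V².
Assume saturation: I_D = ½ k_n V_ov² = 0.5 × 5.6 × 0.365² = 0.373 mA, giving V_DS = V_DD − I_D R_D = 3.29 − 0.373 × 15.4 = -2.45 V.
But -2.45 V < V_ov = 0.365 V, so the device is actually in triode.
In triode I_D = k_n[V_ov V_DS − ½ V_DS²] and I_D = (V_DD − V_DS)/R_D. Equating: 43.1 V_DS² − 32.48 V_DS + 3.29 = 0, giving V_DS = 0.121 V (the root below V_ov).
I_D = (3.29 − 0.121) / 15.4 = 0.206 mA.

I_D = 0.206 mA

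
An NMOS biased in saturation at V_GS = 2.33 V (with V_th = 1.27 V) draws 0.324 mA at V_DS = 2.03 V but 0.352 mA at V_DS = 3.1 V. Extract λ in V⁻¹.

With V_GS fixed, I_D ∝ (1 + λ V_DS) in saturation, so I_D2/I_D1 = (1 + λ V_DS2)/(1 + λ V_DS1).
0.352/0.324 = 1.086 = (1 + 3.1 λ)/(1 + 2.03 λ).
Solving: λ (I_D1 V_DS2 − I_D2 V_DS1) = I_D2 − I_D1, so λ = (0.352 − 0.324) / (0.324 × 3.1 − 0.352 × 2.03) = 0.028 / 0.29 = 0.0966 V⁻¹.

λ = 0.0966 V⁻¹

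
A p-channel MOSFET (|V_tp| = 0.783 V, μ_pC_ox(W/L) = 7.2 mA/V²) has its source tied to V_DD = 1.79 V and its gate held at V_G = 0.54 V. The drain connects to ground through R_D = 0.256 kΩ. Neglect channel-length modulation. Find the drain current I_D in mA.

V_SG = V_DD − V_G = 1.79 − 0.54 = 1.25 V, so V_ov = 1.25 − 0.783 = 0.467 V.
Assume saturation: I_D = ½ k_p V_ov² = 0.5 × 7.2 × 0.467² = 0.785 mA, giving V_SD = V_DD − I_D R_D = 1.79 − 0.785 × 0.256 = 1.59 V.
V_SD = 1.59 V ≥ V_ov = 0.467 V, confirming saturation.

I_D = 0.785 mA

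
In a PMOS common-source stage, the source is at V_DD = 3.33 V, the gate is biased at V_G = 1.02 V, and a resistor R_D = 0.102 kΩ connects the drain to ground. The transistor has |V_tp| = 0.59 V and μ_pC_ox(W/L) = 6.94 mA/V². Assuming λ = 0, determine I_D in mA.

V_SG = V_DD − V_G = 3.33 − 1.02 = 2.31 V, so V_ov = 2.31 − 0.59 = 1.72 V.
Assume saturation: I_D = ½ k_p V_ov² = 0.5 × 6.94 × 1.72² = 10.3 mA, giving V_SD = V_DD − I_D R_D = 3.33 − 10.3 × 0.102 = 2.28 V.
V_SD = 2.28 V ≥ V_ov = 1.72 V, confirming saturation.

I_D = 10.3 mA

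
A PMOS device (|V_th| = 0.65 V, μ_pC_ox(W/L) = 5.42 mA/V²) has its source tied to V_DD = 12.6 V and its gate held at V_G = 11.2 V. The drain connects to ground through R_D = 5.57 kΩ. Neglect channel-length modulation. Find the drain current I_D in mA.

V_SG = V_DD − V_G = 12.6 − 11.2 = 1.4 V, so V_ov = 1.4 − 0.65 = 0.75 V.
Assume saturation: I_D = ½ k_p V_ov² = 0.5 × 5.42 × 0.75² = 1.52 mA, giving V_SD = V_DD − I_D R_D = 12.6 − 1.52 × 5.57 = 4.11 V.
V_SD = 4.11 V ≥ V_ov = 0.75 V, confirming saturation.

I_D = 1.52 mA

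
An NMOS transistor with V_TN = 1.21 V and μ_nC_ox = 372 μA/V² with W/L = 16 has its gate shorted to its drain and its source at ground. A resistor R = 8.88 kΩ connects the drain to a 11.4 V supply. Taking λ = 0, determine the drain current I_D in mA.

With gate tied to drain, V_GS = V_DS ≥ V_GS − V_TN, so the device is in saturation.
k_n = μ_nC_ox · (W/L) = 5.952 mA/V².
KCL at the drain: ½ k_n (V_GS − V_TN)² = (V_DD − V_GS)/R.
Let x = V_GS − 1.21. Then 26.4 x² + x − 10.19 = 0, giving x = 0.602 V (positive root), so V_GS = 1.81 V.
I_D = (V_DD − V_GS)/R = (11.4 − 1.81) / 8.88 = 1.08 mA.

I_D = 1.08 mA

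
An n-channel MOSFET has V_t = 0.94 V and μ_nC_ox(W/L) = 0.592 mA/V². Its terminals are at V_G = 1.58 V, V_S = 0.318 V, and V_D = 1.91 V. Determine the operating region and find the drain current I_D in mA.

V_GS = V_G − V_S = 1.58 − 0.318 = 1.26 V; V_DS = V_D − V_S = 1.91 − 0.318 = 1.59 V.
V_ov = V_GS − V_t = 1.26 − 0.94 = 0.322 V.
Since V_DS = 1.59 V ≥ V_ov = 0.322 V, the device is in saturation.
I_D = ½ k_n V_ov² = 0.5 × 0.592 × 0.322² = 0.0307 mA.

Saturation; I_D = 0.0307 mA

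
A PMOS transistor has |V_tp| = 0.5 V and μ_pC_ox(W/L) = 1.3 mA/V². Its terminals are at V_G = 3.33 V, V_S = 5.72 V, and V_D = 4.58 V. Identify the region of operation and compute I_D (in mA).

V_SG = V_S − V_G = 5.72 − 3.33 = 2.39 V; V_SD = V_S − V_D = 5.72 − 4.58 = 1.14 V.
V_ov = V_SG − |V_tp| = 2.39 − 0.5 = 1.89 V.
Since V_SD = 1.14 V < V_ov = 1.89 V, the device is in the triode region.
I_D = k_p [V_ov · V_SD − ½ V_SD²] = 1.3 × [1.89 × 1.14 − 0.5 × 1.14²] = 1.96 mA.

Triode; I_D = 1.96 mA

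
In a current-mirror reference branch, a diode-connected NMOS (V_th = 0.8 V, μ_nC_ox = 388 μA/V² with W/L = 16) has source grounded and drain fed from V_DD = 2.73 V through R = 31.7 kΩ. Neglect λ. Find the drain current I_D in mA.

I_D = 0.0566 mA

With gate tied to drain, V_GS = V_DS ≥ V_GS − V_th, so the device is in saturation.
k_n = μ_nC_ox · (W/L) = 6.208 mA/V².
KCL at the drain: ½ k_n (V_GS − V_th)² = (V_DD − V_GS)/R.
Let x = V_GS − 0.8. Then 98.4 x² + x − 1.93 = 0, giving x = 0.135 V (positive root), so V_GS = 0.935 V.
I_D = (V_DD − V_GS)/R = (2.73 − 0.935) / 31.7 = 0.0566 mA.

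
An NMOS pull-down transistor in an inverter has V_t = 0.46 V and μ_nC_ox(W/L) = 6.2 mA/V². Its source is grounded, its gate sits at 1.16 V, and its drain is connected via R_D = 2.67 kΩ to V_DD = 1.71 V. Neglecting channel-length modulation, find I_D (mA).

I_D = 0.584 mA

V_GS = V_G = 1.16 V, so V_ov = 1.16 − 0.46 = 0.7 V.
Assume saturation: I_D = ½ k_n V_ov² = 0.5 × 6.2 × 0.7² = 1.52 mA, giving V_DS = V_DD − I_D R_D = 1.71 − 1.52 × 2.67 = -2.35 V.
But -2.35 V < V_ov = 0.7 V, so the device is actually in triode.
In triode I_D = k_n[V_ov V_DS − ½ V_DS²] and I_D = (V_DD − V_DS)/R_D. Equating: 8.28 V_DS² − 12.59 V_DS + 1.71 = 0, giving V_DS = 0.151 V (the root below V_ov).
I_D = (1.71 − 0.151) / 2.67 = 0.584 mA.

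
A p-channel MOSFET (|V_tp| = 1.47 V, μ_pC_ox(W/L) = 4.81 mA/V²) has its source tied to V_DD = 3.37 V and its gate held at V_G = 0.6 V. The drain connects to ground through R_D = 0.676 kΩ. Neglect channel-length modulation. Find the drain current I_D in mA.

I_D = 3.67 mA

V_SG = V_DD − V_G = 3.37 − 0.6 = 2.77 V, so V_ov = 2.77 − 1.47 = 1.3 V.
Assume saturation: I_D = ½ k_p V_ov² = 0.5 × 4.81 × 1.3² = 4.06 mA, giving V_SD = V_DD − I_D R_D = 3.37 − 4.06 × 0.676 = 0.622 V.
But 0.622 V < V_ov = 1.3 V, so the device is actually in triode.
In triode I_D = k_p[V_ov V_SD − ½ V_SD²] and I_D = (V_DD − V_SD)/R_D. Equating: 1.63 V_SD² − 5.227 V_SD + 3.37 = 0, giving V_SD = 0.892 V (the root below V_ov).
I_D = (3.37 − 0.892) / 0.676 = 3.67 mA.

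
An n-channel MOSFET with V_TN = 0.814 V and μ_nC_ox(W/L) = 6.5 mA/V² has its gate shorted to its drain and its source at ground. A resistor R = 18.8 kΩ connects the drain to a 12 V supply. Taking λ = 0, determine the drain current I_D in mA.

I_D = 0.573 mA

With gate tied to drain, V_GS = V_DS ≥ V_GS − V_TN, so the device is in saturation.
KCL at the drain: ½ k_n (V_GS − V_TN)² = (V_DD − V_GS)/R.
Let x = V_GS − 0.814. Then 61.1 x² + x − 11.19 = 0, giving x = 0.42 V (positive root), so V_GS = 1.23 V.
I_D = (V_DD − V_GS)/R = (12 − 1.23) / 18.8 = 0.573 mA.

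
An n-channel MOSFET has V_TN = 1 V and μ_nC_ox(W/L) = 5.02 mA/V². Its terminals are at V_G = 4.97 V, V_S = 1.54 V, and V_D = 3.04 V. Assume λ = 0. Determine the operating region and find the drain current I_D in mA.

Triode; I_D = 12.7 mA

V_GS = V_G − V_S = 4.97 − 1.54 = 3.43 V; V_DS = V_D − V_S = 3.04 − 1.54 = 1.5 V.
V_ov = V_GS − V_TN = 3.43 − 1 = 2.43 V.
Since V_DS = 1.5 V < V_ov = 2.43 V, the device is in the triode region.
I_D = k_n [V_ov · V_DS − ½ V_DS²] = 5.02 × [2.43 × 1.5 − 0.5 × 1.5²] = 12.7 mA.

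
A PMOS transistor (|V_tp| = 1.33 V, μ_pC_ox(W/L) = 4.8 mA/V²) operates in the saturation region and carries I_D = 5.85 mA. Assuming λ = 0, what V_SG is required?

In saturation I_D = ½ k_p (V_SG − |V_tp|)², so V_SG − |V_tp| = √(2 I_D / k_p) = √(2 × 5.85 / 4.8) = 1.56 V.
V_SG = 1.33 + 1.56 = 2.89 V.

V_SG = 2.89 V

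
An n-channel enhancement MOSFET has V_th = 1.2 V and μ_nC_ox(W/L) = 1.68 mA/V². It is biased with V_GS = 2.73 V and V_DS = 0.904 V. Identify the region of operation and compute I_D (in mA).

Triode; I_D = 1.64 mA

V_ov = V_GS − V_th = 2.73 − 1.2 = 1.53 V.
Since V_DS = 0.904 V < V_ov = 1.53 V, the device is in the triode region.
I_D = k_n [V_ov · V_DS − ½ V_DS²] = 1.68 × [1.53 × 0.904 − 0.5 × 0.904²] = 1.64 mA.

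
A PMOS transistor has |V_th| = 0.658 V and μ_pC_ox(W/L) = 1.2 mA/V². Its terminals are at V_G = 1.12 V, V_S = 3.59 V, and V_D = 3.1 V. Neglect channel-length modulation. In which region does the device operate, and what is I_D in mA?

Triode; I_D = 0.921 mA

V_SG = V_S − V_G = 3.59 − 1.12 = 2.47 V; V_SD = V_S − V_D = 3.59 − 3.1 = 0.49 V.
V_ov = V_SG − |V_th| = 2.47 − 0.658 = 1.81 V.
Since V_SD = 0.49 V < V_ov = 1.81 V, the device is in the triode region.
I_D = k_p [V_ov · V_SD − ½ V_SD²] = 1.2 × [1.81 × 0.49 − 0.5 × 0.49²] = 0.921 mA.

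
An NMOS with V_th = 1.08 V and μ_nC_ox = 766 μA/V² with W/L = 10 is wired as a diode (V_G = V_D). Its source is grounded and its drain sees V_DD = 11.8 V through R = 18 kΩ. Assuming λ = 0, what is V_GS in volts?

V_GS = 1.47 V

With gate tied to drain, V_GS = V_DS ≥ V_GS − V_th, so the device is in saturation.
k_n = μ_nC_ox · (W/L) = 7.66 mA/V².
KCL at the drain: ½ k_n (V_GS − V_th)² = (V_DD − V_GS)/R.
Let x = V_GS − 1.08. Then 68.9 x² + x − 10.72 = 0, giving x = 0.387 V (positive root), so V_GS = 1.47 V.
I_D = (V_DD − V_GS)/R = (11.8 − 1.47) / 18 = 0.574 mA.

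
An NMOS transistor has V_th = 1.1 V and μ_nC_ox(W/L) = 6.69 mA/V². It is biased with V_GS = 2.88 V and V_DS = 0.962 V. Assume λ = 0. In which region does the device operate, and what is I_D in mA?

V_ov = V_GS − V_th = 2.88 − 1.1 = 1.78 V.
Since V_DS = 0.962 V < V_ov = 1.78 V, the device is in the triode region.
I_D = k_n [V_ov · V_DS − ½ V_DS²] = 6.69 × [1.78 × 0.962 − 0.5 × 0.962²] = 8.36 mA.

Triode; I_D = 8.36 mA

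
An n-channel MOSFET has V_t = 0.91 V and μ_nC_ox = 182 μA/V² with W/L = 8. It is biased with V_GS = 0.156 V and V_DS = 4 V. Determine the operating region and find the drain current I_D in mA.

V_GS = 0.156 V < V_t = 0.91 V, so the transistor is in cutoff.

Cutoff; I_D = 0 mA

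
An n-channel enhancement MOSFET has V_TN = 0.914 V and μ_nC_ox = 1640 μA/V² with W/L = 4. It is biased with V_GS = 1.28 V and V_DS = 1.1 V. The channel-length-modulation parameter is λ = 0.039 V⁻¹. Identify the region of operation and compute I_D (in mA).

Saturation; I_D = 0.458 mA

k_n = μ_nC_ox · (W/L) = 6.56 mA/V².
V_ov = V_GS − V_TN = 1.28 − 0.914 = 0.366 V.
Since V_DS = 1.1 V ≥ V_ov = 0.366 V, the device is in saturation.
I_D = ½ k_n V_ov² (1 + λ V_DS) = 0.5 × 6.56 × 0.366² × (1 + 0.039 × 1.1) = 0.458 mA.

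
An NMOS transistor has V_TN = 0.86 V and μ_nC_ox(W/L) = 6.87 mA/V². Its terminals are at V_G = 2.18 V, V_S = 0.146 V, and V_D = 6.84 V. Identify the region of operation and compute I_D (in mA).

Saturation; I_D = 4.73 mA

V_GS = V_G − V_S = 2.18 − 0.146 = 2.03 V; V_DS = V_D − V_S = 6.84 − 0.146 = 6.69 V.
V_ov = V_GS − V_TN = 2.03 − 0.86 = 1.17 V.
Since V_DS = 6.69 V ≥ V_ov = 1.17 V, the device is in saturation.
I_D = ½ k_n V_ov² = 0.5 × 6.87 × 1.17² = 4.73 mA.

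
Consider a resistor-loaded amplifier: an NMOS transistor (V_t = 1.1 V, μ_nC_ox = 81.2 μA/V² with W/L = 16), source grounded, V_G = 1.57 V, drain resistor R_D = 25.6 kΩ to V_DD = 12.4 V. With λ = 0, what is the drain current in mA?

V_GS = V_G = 1.57 V, so V_ov = 1.57 − 1.1 = 0.47 V.
k_n = μ_nC_ox · (W/L) = 1.299 mA/V².
Assume saturation: I_D = ½ k_n V_ov² = 0.5 × 1.299 × 0.47² = 0.143 mA, giving V_DS = V_DD − I_D R_D = 12.4 − 0.143 × 25.6 = 8.73 V.
V_DS = 8.73 V ≥ V_ov = 0.47 V, confirming saturation.

I_D = 0.143 mA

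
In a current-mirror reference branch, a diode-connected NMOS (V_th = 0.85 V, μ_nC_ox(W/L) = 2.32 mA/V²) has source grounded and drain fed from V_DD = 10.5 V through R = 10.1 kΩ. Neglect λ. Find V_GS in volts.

With gate tied to drain, V_GS = V_DS ≥ V_GS − V_th, so the device is in saturation.
KCL at the drain: ½ k_n (V_GS − V_th)² = (V_DD − V_GS)/R.
Let x = V_GS − 0.85. Then 11.7 x² + x − 9.65 = 0, giving x = 0.866 V (positive root), so V_GS = 1.72 V.
I_D = (V_DD − V_GS)/R = (10.5 − 1.72) / 10.1 = 0.87 mA.

V_GS = 1.72 V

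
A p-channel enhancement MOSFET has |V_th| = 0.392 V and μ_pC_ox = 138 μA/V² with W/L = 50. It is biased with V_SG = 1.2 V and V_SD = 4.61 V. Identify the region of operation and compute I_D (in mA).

Saturation; I_D = 2.25 mA

k_p = μ_pC_ox · (W/L) = 6.9 mA/V².
V_ov = V_SG − |V_th| = 1.2 − 0.392 = 0.808 V.
Since V_SD = 4.61 V ≥ V_ov = 0.808 V, the device is in saturation.
I_D = ½ k_p V_ov² = 0.5 × 6.9 × 0.808² = 2.25 mA.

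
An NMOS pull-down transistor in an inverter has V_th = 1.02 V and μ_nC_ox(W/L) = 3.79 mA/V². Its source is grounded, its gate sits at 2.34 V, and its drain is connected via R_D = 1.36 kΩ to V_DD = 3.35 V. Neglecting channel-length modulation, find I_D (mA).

V_GS = V_G = 2.34 V, so V_ov = 2.34 − 1.02 = 1.32 V.
Assume saturation: I_D = ½ k_n V_ov² = 0.5 × 3.79 × 1.32² = 3.3 mA, giving V_DS = V_DD − I_D R_D = 3.35 − 3.3 × 1.36 = -1.14 V.
But -1.14 V < V_ov = 1.32 V, so the device is actually in triode.
In triode I_D = k_n[V_ov V_DS − ½ V_DS²] and I_D = (V_DD − V_DS)/R_D. Equating: 2.58 V_DS² − 7.804 V_DS + 3.35 = 0, giving V_DS = 0.518 V (the root below V_ov).
I_D = (3.35 − 0.518) / 1.36 = 2.08 mA.

I_D = 2.08 mA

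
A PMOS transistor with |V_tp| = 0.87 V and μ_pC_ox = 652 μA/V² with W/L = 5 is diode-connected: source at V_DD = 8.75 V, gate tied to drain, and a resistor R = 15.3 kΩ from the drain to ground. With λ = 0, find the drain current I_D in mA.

With gate tied to drain, V_SG = V_SD ≥ V_SG − |V_tp|, so the device is in saturation.
k_p = μ_pC_ox · (W/L) = 3.26 mA/V².
KCL at the drain: ½ k_p (V_SG − |V_tp|)² = (V_DD − V_SG)/R.
Let x = V_SG − 0.87. Then 24.9 x² + x − 7.88 = 0, giving x = 0.542 V (positive root), so V_SG = 1.41 V.
I_D = (V_DD − V_SG)/R = (8.75 − 1.41) / 15.3 = 0.48 mA.

I_D = 0.480 mA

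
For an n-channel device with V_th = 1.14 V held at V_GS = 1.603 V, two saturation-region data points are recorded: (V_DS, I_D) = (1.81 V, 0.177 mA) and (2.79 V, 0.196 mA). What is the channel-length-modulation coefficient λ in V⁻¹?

With V_GS fixed, I_D ∝ (1 + λ V_DS) in saturation, so I_D2/I_D1 = (1 + λ V_DS2)/(1 + λ V_DS1).
0.196/0.177 = 1.107 = (1 + 2.79 λ)/(1 + 1.81 λ).
Solving: λ (I_D1 V_DS2 − I_D2 V_DS1) = I_D2 − I_D1, so λ = (0.196 − 0.177) / (0.177 × 2.79 − 0.196 × 1.81) = 0.019 / 0.139 = 0.137 V⁻¹.

λ = 0.137 V⁻¹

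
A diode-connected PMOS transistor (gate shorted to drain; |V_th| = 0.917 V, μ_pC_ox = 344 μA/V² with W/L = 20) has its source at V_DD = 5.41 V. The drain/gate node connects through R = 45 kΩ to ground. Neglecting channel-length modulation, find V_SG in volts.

V_SG = 1.08 V

With gate tied to drain, V_SG = V_SD ≥ V_SG − |V_th|, so the device is in saturation.
k_p = μ_pC_ox · (W/L) = 6.88 mA/V².
KCL at the drain: ½ k_p (V_SG − |V_th|)² = (V_DD − V_SG)/R.
Let x = V_SG − 0.917. Then 155 x² + x − 4.493 = 0, giving x = 0.167 V (positive root), so V_SG = 1.08 V.
I_D = (V_DD − V_SG)/R = (5.41 − 1.08) / 45 = 0.0961 mA.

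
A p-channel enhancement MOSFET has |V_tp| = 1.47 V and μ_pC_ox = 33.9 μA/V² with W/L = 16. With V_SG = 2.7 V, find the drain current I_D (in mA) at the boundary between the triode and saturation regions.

At the boundary V_SD = V_ov = V_SG − |V_tp| = 2.7 − 1.47 = 1.23 V.
k_p = μ_pC_ox · (W/L) = 0.5424 mA/V².
I_D = ½ k_p V_ov² = 0.5 × 0.5424 × 1.23² = 0.41 mA.

I_D = 0.410 mA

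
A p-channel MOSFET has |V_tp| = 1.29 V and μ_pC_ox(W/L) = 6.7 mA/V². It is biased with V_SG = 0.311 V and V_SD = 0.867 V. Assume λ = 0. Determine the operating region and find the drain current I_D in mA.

Cutoff; I_D = 0 mA

V_SG = 0.311 V < |V_tp| = 1.29 V, so the transistor is in cutoff.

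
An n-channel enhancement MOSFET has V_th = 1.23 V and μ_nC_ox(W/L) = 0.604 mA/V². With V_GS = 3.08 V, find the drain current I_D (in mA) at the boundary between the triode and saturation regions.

I_D = 1.03 mA

At the boundary V_DS = V_ov = V_GS − V_th = 3.08 − 1.23 = 1.85 V.
I_D = ½ k_n V_ov² = 0.5 × 0.604 × 1.85² = 1.03 mA.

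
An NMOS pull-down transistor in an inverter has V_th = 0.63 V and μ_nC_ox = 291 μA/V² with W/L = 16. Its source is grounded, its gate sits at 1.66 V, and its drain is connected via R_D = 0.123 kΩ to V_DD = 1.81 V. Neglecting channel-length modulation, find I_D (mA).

I_D = 2.47 mA

V_GS = V_G = 1.66 V, so V_ov = 1.66 − 0.63 = 1.03 V.
k_n = μ_nC_ox · (W/L) = 4.656 mA/V².
Assume saturation: I_D = ½ k_n V_ov² = 0.5 × 4.656 × 1.03² = 2.47 mA, giving V_DS = V_DD − I_D R_D = 1.81 − 2.47 × 0.123 = 1.51 V.
V_DS = 1.51 V ≥ V_ov = 1.03 V, confirming saturation.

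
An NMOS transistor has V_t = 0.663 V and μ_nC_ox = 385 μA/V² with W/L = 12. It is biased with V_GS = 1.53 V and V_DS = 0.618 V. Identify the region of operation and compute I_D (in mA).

Triode; I_D = 1.59 mA

k_n = μ_nC_ox · (W/L) = 4.62 mA/V².
V_ov = V_GS − V_t = 1.53 − 0.663 = 0.867 V.
Since V_DS = 0.618 V < V_ov = 0.867 V, the device is in the triode region.
I_D = k_n [V_ov · V_DS − ½ V_DS²] = 4.62 × [0.867 × 0.618 − 0.5 × 0.618²] = 1.59 mA.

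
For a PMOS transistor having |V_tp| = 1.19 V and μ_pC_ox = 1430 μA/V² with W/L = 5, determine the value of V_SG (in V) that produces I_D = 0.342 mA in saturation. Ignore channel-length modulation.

V_SG = 1.50 V

k_p = μ_pC_ox · (W/L) = 7.15 mA/V².
In saturation I_D = ½ k_p (V_SG − |V_tp|)², so V_SG − |V_tp| = √(2 I_D / k_p) = √(2 × 0.342 / 7.15) = 0.309 V.
V_SG = 1.19 + 0.309 = 1.5 V.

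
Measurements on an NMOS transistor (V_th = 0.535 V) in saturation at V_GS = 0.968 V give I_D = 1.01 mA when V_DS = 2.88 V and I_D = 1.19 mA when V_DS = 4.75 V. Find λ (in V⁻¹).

λ = 0.131 V⁻¹

With V_GS fixed, I_D ∝ (1 + λ V_DS) in saturation, so I_D2/I_D1 = (1 + λ V_DS2)/(1 + λ V_DS1).
1.19/1.01 = 1.178 = (1 + 4.75 λ)/(1 + 2.88 λ).
Solving: λ (I_D1 V_DS2 − I_D2 V_DS1) = I_D2 − I_D1, so λ = (1.19 − 1.01) / (1.01 × 4.75 − 1.19 × 2.88) = 0.18 / 1.37 = 0.131 V⁻¹.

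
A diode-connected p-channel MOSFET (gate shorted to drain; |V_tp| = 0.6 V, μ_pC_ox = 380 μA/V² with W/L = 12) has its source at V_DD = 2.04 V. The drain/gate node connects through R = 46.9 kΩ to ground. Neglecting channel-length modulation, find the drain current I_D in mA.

I_D = 0.0283 mA

With gate tied to drain, V_SG = V_SD ≥ V_SG − |V_tp|, so the device is in saturation.
k_p = μ_pC_ox · (W/L) = 4.56 mA/V².
KCL at the drain: ½ k_p (V_SG − |V_tp|)² = (V_DD − V_SG)/R.
Let x = V_SG − 0.6. Then 107 x² + x − 1.44 = 0, giving x = 0.111 V (positive root), so V_SG = 0.711 V.
I_D = (V_DD − V_SG)/R = (2.04 − 0.711) / 46.9 = 0.0283 mA.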